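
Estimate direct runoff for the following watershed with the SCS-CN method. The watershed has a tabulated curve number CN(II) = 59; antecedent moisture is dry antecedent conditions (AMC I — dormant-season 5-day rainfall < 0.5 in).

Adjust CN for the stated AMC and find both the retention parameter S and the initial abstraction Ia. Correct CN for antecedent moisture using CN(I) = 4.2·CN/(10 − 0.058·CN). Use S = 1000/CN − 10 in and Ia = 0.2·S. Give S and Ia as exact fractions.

S = 20500/1239 in ≈ 16.546 in; Ia = 4100/1239 in ≈ 3.309 in

CN(I) from CN(II)=59: (4.2·59)/(10 − 0.058·59) = 123900/3289 ≈ 37.671
Max retention: S = 1000/(123900/3289) − 10 = 20500/1239 in (≈ 16.546 in)
Initial abstraction Ia = S/5 = (20500/1239)/5 = 4100/1239 ≈ 3.309 in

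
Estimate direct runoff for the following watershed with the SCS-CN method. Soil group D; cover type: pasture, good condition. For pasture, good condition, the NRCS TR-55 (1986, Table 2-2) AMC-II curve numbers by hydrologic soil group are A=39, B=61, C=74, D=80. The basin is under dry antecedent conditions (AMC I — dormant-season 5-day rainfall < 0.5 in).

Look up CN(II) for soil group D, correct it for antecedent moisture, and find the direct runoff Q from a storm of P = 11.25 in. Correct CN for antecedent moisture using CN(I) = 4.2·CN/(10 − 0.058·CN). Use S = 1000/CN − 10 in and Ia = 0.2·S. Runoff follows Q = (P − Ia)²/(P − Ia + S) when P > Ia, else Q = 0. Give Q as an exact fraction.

Q = 142805/22596 in ≈ 6.320 in

NRCS table: pasture, good condition, soil group D → CN(II) = 80
Adjust CN=80 to AMC I: 4.2·80/(10 − 0.058·80) → 336 ÷ (134/25) = 4200/67 ≈ 62.687
S = 1000/(4200/67) − 10 = 125/21 in ≈ 5.952 in
Ia = 0.2S: 0.2·5.952 = 1.190 in (exactly 25/21)
Since P=11.250 > Ia=1.190: effective rainfall P−Ia = 845/84 in
Runoff Q = (P−Ia)²/(P−Ia+S) = (10.060)²/(10.060+5.952) = 142805/22596 ≈ 6.320 in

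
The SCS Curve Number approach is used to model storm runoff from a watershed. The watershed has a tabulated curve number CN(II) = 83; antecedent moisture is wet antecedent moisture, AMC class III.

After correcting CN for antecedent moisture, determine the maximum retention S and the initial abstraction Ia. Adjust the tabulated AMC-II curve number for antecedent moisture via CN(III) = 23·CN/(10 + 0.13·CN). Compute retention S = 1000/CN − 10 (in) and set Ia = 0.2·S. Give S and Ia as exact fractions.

Wet (AMC III): CN(III) = 23·83/(10 + 0.13·83) = 1909/(2079/100) = 190900/2079 ≈ 91.823
Retention S: 1000/CN − 10 with CN=91.823 → S = 1700/1909 ≈ 0.891 in
Ia = 0.2S: 0.2·0.891 = 0.178 in (exactly 340/1909)

S = 1700/1909 in ≈ 0.891 in; Ia = 340/1909 in ≈ 0.178 in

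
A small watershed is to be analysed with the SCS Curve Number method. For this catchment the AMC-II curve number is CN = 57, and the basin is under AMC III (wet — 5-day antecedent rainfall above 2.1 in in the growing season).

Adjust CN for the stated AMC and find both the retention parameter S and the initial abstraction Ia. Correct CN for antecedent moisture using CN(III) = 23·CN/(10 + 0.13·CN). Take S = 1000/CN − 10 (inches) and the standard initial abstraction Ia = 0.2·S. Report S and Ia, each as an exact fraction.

Adjust CN=57 to AMC III: 23·57/(10 + 0.13·57) → 1311 ÷ (1741/100) = 131100/1741 ≈ 75.302
Max retention: S = 1000/(131100/1741) − 10 = 4300/1311 in (≈ 3.280 in)
Ia = 0.2S: 0.2·3.280 = 0.656 in (exactly 860/1311)

S = 4300/1311 in ≈ 3.280 in; Ia = 860/1311 in ≈ 0.656 in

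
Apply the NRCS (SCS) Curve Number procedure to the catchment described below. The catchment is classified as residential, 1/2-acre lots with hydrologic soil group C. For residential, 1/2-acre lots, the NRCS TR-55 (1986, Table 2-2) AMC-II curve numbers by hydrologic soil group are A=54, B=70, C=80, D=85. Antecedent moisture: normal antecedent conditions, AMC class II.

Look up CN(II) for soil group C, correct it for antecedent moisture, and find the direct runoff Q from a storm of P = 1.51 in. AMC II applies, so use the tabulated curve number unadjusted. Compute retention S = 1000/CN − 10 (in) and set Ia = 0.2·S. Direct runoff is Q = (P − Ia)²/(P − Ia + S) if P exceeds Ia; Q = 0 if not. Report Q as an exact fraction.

NRCS table: residential, 1/2-acre lots, soil group C → CN(II) = 80
AMC II — tabulated CN = 80 applies directly.
Max retention: S = 1000/80 − 10 = 5/2 in (≈ 2.500 in)
Ia = 0.2·(5/2) = 1/2 in ≈ 0.500 in
P − Ia = 1.510 − 0.500 = 101/100 ≈ 1.010 in (> 0, runoff occurs)
Runoff Q = (P−Ia)²/(P−Ia+S) = (1.010)²/(1.010+2.500) = 10201/35100 ≈ 0.291 in

Q = 10201/35100 in ≈ 0.291 in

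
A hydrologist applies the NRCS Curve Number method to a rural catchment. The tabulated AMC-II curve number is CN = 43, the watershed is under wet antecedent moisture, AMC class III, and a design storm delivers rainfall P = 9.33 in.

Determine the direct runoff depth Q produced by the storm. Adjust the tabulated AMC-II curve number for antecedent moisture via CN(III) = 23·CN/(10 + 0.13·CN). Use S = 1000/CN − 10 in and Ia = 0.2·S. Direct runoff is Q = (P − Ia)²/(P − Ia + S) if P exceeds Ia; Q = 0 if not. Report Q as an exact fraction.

Q = 72672837241/15150787700 in ≈ 4.797 in

Adjust CN=43 to AMC III: 23·43/(10 + 0.13·43) → 989 ÷ (1559/100) = 98900/1559 ≈ 63.438
S = 1000/(98900/1559) − 10 = 5700/989 in ≈ 5.763 in
Ia = 0.2S: 0.2·5.763 = 1.153 in (exactly 1140/989)
Excess rainfall: 9.330 − 1.153 = 8.177 in; P > Ia so Q > 0
Runoff Q = (P−Ia)²/(P−Ia+S) = (8.177)²/(8.177+5.763) = 72672837241/15150787700 ≈ 4.797 in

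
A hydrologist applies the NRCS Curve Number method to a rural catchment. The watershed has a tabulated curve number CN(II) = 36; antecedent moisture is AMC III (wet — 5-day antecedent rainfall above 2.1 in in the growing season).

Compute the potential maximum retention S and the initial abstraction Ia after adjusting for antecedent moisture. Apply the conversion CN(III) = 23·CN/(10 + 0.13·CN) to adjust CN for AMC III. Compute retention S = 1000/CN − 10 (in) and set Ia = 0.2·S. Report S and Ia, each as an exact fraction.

CN(III) from CN(II)=36: (23·36)/(10 + 0.13·36) = 20700/367 ≈ 56.403
S = 1000/(20700/367) − 10 = 1600/207 in ≈ 7.729 in
Ia = 0.2S: 0.2·7.729 = 1.546 in (exactly 320/207)

S = 1600/207 in ≈ 7.729 in; Ia = 320/207 in ≈ 1.546 in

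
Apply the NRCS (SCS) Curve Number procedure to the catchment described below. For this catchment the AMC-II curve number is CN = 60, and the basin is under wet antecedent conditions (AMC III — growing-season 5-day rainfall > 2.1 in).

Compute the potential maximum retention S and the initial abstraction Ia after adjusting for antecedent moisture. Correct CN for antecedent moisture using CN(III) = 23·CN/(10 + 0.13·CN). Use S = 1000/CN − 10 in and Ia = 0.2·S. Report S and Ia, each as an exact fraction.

S = 200/69 in ≈ 2.899 in; Ia = 40/69 in ≈ 0.580 in

CN(III) from CN(II)=60: (23·60)/(10 + 0.13·60) = 6900/89 ≈ 77.528
S = 1000/(6900/89) − 10 = 200/69 in ≈ 2.899 in
Ia = 0.2S: 0.2·2.899 = 0.580 in (exactly 40/69)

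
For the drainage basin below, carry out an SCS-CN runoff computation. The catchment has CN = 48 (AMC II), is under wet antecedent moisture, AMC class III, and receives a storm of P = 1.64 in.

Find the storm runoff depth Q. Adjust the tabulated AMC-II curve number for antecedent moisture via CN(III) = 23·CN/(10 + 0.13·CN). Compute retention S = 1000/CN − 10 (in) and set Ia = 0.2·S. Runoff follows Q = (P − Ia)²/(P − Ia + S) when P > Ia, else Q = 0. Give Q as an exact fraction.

Q = 1449616/16092525 in ≈ 0.090 in

Adjust CN=48 to AMC III: 23·48/(10 + 0.13·48) → 1104 ÷ (406/25) = 13800/203 ≈ 67.980
S = 1000/(13800/203) − 10 = 325/69 in ≈ 4.710 in
Ia = 0.2·(325/69) = 65/69 in ≈ 0.942 in
P − Ia = 1.640 − 0.942 = 1204/1725 ≈ 0.698 in (> 0, runoff occurs)
Runoff Q = (P−Ia)²/(P−Ia+S) = (0.698)²/(0.698+4.710) = 1449616/16092525 ≈ 0.090 in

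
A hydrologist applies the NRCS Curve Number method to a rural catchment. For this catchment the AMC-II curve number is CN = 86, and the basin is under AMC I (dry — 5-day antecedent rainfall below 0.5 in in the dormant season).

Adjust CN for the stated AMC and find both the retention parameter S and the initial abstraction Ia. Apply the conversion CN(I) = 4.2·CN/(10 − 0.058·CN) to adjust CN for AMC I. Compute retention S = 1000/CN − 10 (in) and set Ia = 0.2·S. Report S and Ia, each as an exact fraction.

Dry (AMC I): CN(I) = 4.2·86/(10 − 0.058·86) = (1806/5)/(1253/250) = 12900/179 ≈ 72.067
Retention S: 1000/CN − 10 with CN=72.067 → S = 500/129 ≈ 3.876 in
Ia = 0.2·(500/129) = 100/129 in ≈ 0.775 in

S = 500/129 in ≈ 3.876 in; Ia = 100/129 in ≈ 0.775 in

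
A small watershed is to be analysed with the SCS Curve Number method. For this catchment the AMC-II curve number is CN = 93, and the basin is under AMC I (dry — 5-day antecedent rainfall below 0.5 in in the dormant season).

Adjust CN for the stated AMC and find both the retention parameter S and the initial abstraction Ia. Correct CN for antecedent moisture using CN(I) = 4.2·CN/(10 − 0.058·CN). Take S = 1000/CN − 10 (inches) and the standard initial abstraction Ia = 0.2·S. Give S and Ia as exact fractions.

S = 500/279 in ≈ 1.792 in; Ia = 100/279 in ≈ 0.358 in

Dry (AMC I): CN(I) = 4.2·93/(10 − 0.058·93) = (1953/5)/(2303/500) = 27900/329 ≈ 84.802
Retention S: 1000/CN − 10 with CN=84.802 → S = 500/279 ≈ 1.792 in
Ia = 0.2·(500/279) = 100/279 in ≈ 0.358 in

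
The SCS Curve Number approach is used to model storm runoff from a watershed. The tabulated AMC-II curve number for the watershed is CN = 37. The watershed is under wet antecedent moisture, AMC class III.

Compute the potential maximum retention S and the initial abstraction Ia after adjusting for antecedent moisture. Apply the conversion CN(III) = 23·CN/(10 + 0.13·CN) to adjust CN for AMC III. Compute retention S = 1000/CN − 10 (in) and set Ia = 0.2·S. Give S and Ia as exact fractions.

Adjust CN=37 to AMC III: 23·37/(10 + 0.13·37) → 851 ÷ (1481/100) = 85100/1481 ≈ 57.461
Max retention: S = 1000/(85100/1481) − 10 = 6300/851 in (≈ 7.403 in)
Ia = 0.2·(6300/851) = 1260/851 in ≈ 1.481 in

S = 6300/851 in ≈ 7.403 in; Ia = 1260/851 in ≈ 1.481 in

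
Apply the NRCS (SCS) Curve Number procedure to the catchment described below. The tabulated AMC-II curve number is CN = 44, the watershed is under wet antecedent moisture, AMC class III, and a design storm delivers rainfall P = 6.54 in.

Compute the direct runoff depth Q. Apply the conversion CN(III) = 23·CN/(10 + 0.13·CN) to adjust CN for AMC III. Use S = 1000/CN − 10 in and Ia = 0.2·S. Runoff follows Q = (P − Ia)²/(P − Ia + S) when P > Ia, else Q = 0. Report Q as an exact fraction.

Q = 4723950361/1754947150 in ≈ 2.692 in

Adjust CN=44 to AMC III: 23·44/(10 + 0.13·44) → 1012 ÷ (393/25) = 25300/393 ≈ 64.377
S = 1000/(25300/393) − 10 = 1400/253 in ≈ 5.534 in
Ia = 0.2·(1400/253) = 280/253 in ≈ 1.107 in
Since P=6.540 > Ia=1.107: effective rainfall P−Ia = 68731/12650 in
Runoff Q = (P−Ia)²/(P−Ia+S) = (5.433)²/(5.433+5.534) = 4723950361/1754947150 ≈ 2.692 in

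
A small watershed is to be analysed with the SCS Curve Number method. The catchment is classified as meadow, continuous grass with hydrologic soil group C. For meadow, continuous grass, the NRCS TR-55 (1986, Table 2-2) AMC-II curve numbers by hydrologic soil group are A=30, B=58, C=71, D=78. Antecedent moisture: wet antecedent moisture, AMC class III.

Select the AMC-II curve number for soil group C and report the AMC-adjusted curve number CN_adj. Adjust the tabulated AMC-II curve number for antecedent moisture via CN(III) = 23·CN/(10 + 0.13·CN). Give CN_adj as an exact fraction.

CN_adj = 163300/1923 ≈ 84.919

NRCS table: meadow, continuous grass, soil group C → CN(II) = 71
Adjust CN=71 to AMC III: 23·71/(10 + 0.13·71) → 1633 ÷ (1923/100) = 163300/1923 ≈ 84.919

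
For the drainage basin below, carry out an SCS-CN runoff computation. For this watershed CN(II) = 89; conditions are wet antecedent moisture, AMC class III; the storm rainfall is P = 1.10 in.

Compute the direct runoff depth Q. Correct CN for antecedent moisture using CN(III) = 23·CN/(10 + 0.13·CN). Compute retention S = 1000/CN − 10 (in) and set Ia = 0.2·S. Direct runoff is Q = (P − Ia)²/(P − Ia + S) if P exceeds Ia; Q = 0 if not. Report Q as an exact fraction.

Q = 37525499/58278090 in ≈ 0.644 in

CN(III) from CN(II)=89: (23·89)/(10 + 0.13·89) = 204700/2157 ≈ 94.900
Max retention: S = 1000/(204700/2157) − 10 = 1100/2047 in (≈ 0.537 in)
Ia = 0.2·(1100/2047) = 220/2047 in ≈ 0.107 in
Excess rainfall: 1.100 − 0.107 = 0.993 in; P > Ia so Q > 0
Q = (20317/20470)²/((20317/20470) + 1100/2047) = (412780489/419020900)/(31317/20470) = 37525499/58278090 in ≈ 0.644 in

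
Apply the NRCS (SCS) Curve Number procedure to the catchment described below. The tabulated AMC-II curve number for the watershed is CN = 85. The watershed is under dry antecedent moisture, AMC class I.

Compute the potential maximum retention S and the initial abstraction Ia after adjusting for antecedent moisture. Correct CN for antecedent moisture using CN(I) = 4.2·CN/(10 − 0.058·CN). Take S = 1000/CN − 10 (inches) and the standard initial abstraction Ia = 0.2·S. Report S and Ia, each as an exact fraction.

S = 500/119 in ≈ 4.202 in; Ia = 100/119 in ≈ 0.840 in

Adjust CN=85 to AMC I: 4.2·85/(10 − 0.058·85) → 357 ÷ (507/100) = 11900/169 ≈ 70.414
S = 1000/(11900/169) − 10 = 500/119 in ≈ 4.202 in
Ia = 0.2·(500/119) = 100/119 in ≈ 0.840 in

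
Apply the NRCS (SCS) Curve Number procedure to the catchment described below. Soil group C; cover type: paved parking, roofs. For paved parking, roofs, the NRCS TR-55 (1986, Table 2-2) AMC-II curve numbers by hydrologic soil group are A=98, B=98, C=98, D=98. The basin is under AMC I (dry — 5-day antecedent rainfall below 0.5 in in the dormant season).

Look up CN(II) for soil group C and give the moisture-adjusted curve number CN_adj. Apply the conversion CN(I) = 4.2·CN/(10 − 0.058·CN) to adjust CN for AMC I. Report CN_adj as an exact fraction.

CN_adj = 102900/1079 ≈ 95.366

NRCS table: paved parking, roofs, soil group C → CN(II) = 98
Adjust CN=98 to AMC I: 4.2·98/(10 − 0.058·98) → (2058/5) ÷ (1079/250) = 102900/1079 ≈ 95.366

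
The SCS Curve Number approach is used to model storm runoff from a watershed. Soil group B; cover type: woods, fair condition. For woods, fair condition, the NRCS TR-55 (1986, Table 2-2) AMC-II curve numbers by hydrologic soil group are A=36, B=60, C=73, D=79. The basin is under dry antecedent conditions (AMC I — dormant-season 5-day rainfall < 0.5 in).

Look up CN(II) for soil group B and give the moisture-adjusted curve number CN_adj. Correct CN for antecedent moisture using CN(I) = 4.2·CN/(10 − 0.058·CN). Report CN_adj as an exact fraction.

CN_adj = 6300/163 ≈ 38.650

NRCS table: woods, fair condition, soil group B → CN(II) = 60
CN(I) from CN(II)=60: (4.2·60)/(10 − 0.058·60) = 6300/163 ≈ 38.650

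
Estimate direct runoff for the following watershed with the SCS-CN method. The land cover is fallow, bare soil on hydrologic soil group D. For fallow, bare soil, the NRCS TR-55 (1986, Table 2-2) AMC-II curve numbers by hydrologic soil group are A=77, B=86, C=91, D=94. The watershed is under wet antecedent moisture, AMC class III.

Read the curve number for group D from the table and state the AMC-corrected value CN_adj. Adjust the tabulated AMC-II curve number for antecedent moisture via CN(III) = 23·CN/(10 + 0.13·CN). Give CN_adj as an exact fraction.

CN_adj = 108100/1111 ≈ 97.300

NRCS table: fallow, bare soil, soil group D → CN(II) = 94
Wet (AMC III): CN(III) = 23·94/(10 + 0.13·94) = 2162/(1111/50) = 108100/1111 ≈ 97.300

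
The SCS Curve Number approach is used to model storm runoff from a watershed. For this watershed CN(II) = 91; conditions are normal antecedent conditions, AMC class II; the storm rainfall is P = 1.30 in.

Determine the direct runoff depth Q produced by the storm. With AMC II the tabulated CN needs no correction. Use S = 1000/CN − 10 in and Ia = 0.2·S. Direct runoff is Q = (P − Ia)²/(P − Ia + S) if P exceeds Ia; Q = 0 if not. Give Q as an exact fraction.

Average conditions: CN = 91 (no AMC adjustment).
Retention S: 1000/CN − 10 with CN=91.000 → S = 90/91 ≈ 0.989 in
Ia = 0.2S: 0.2·0.989 = 0.198 in (exactly 18/91)
Excess rainfall: 1.300 − 0.198 = 1.102 in; P > Ia so Q > 0
Q = (1003/910)²/((1003/910) + 90/91) = (1006009/828100)/(1903/910) = 1006009/1731730 in ≈ 0.581 in

Q = 1006009/1731730 in ≈ 0.581 in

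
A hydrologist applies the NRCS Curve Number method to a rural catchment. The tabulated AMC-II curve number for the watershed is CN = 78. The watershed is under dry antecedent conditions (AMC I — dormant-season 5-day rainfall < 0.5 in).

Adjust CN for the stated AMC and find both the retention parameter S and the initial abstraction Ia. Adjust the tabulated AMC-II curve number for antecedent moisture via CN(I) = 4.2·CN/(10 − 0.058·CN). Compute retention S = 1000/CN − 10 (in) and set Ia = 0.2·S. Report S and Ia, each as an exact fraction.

Adjust CN=78 to AMC I: 4.2·78/(10 − 0.058·78) → (1638/5) ÷ (1369/250) = 81900/1369 ≈ 59.825
S = 1000/(81900/1369) − 10 = 5500/819 in ≈ 6.716 in
Ia = 0.2S: 0.2·6.716 = 1.343 in (exactly 1100/819)

S = 5500/819 in ≈ 6.716 in; Ia = 1100/819 in ≈ 1.343 in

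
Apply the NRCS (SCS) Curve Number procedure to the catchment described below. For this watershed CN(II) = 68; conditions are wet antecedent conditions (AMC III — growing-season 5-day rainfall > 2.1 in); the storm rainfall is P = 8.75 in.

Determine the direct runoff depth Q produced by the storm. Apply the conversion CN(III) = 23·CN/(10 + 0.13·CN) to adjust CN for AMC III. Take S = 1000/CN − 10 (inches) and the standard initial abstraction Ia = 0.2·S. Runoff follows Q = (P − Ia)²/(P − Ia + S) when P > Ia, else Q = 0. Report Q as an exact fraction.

CN(III) from CN(II)=68: (23·68)/(10 + 0.13·68) = 39100/471 ≈ 83.015
Retention S: 1000/CN − 10 with CN=83.015 → S = 800/391 ≈ 2.046 in
Ia = 0.2·(800/391) = 160/391 in ≈ 0.409 in
Since P=8.750 > Ia=0.409: effective rainfall P−Ia = 13045/1564 in
Runoff Q = (P−Ia)²/(P−Ia+S) = (8.341)²/(8.341+2.046) = 34034405/5081436 ≈ 6.698 in

Q = 34034405/5081436 in ≈ 6.698 in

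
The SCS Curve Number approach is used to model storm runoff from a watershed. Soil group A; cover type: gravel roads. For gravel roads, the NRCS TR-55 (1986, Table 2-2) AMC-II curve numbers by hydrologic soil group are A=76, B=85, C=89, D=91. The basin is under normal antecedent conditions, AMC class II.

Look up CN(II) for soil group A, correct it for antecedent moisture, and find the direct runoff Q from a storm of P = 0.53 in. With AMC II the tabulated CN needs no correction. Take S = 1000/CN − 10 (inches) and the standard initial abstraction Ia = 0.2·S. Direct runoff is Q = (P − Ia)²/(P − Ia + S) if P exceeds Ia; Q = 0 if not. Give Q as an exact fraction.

NRCS table: gravel roads, soil group A → CN(II) = 76
CN(II) = 76; AMC II needs no correction.
Retention S: 1000/CN − 10 with CN=76.000 → S = 60/19 ≈ 3.158 in
Ia = 0.2·(60/19) = 12/19 in ≈ 0.632 in
P = 0.530 ≤ Ia = 0.632 in: entire storm abstracted, Q = 0.

Q = 0 in ≈ 0.000 in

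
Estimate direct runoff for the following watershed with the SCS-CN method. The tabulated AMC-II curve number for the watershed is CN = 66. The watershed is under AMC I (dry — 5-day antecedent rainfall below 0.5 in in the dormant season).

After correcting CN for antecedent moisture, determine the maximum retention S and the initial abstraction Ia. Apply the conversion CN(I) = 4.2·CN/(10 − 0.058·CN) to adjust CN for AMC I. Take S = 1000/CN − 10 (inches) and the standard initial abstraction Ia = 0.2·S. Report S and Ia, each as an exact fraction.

CN(I) from CN(II)=66: (4.2·66)/(10 − 0.058·66) = 69300/1543 ≈ 44.913
S = 1000/(69300/1543) − 10 = 8500/693 in ≈ 12.266 in
Initial abstraction Ia = S/5 = (8500/693)/5 = 1700/693 ≈ 2.453 in

S = 8500/693 in ≈ 12.266 in; Ia = 1700/693 in ≈ 2.453 in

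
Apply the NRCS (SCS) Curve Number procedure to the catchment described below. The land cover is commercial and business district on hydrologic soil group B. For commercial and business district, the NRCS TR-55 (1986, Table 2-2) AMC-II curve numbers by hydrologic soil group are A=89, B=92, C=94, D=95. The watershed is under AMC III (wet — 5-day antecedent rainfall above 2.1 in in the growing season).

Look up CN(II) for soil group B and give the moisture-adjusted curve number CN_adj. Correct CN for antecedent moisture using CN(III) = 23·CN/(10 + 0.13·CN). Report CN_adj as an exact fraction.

NRCS table: commercial and business district, soil group B → CN(II) = 92
Wet (AMC III): CN(III) = 23·92/(10 + 0.13·92) = 2116/(549/25) = 52900/549 ≈ 96.357

CN_adj = 52900/549 ≈ 96.357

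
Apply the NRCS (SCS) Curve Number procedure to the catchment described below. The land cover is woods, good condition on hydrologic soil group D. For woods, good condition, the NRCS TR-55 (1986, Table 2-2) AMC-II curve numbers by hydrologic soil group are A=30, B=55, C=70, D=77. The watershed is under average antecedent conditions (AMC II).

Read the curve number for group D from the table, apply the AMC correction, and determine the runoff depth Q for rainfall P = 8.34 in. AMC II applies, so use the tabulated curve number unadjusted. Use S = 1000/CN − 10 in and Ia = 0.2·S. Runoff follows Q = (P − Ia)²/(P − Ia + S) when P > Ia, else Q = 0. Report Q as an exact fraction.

Q = 888576481/159039650 in ≈ 5.587 in

NRCS table: woods, good condition, soil group D → CN(II) = 77
AMC II — tabulated CN = 77 applies directly.
Retention S: 1000/CN − 10 with CN=77.000 → S = 230/77 ≈ 2.987 in
Ia = 0.2S: 0.2·2.987 = 0.597 in (exactly 46/77)
P − Ia = 8.340 − 0.597 = 29809/3850 ≈ 7.743 in (> 0, runoff occurs)
Runoff Q = (P−Ia)²/(P−Ia+S) = (7.743)²/(7.743+2.987) = 888576481/159039650 ≈ 5.587 in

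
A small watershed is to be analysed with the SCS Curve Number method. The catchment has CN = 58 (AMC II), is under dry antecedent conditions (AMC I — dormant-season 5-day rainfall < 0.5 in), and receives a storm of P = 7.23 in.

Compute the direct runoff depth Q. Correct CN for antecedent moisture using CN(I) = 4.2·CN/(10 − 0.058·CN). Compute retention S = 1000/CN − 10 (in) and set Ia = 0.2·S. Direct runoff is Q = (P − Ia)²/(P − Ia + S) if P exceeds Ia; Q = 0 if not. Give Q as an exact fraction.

Dry (AMC I): CN(I) = 4.2·58/(10 − 0.058·58) = (1218/5)/(1659/250) = 2900/79 ≈ 36.709
Retention S: 1000/CN − 10 with CN=36.709 → S = 500/29 ≈ 17.241 in
Ia = 0.2S: 0.2·17.241 = 3.448 in (exactly 100/29)
P − Ia = 7.230 − 3.448 = 10967/2900 ≈ 3.782 in (> 0, runoff occurs)
Runoff Q = (P−Ia)²/(P−Ia+S) = (3.782)²/(3.782+17.241) = 120275089/176804300 ≈ 0.680 in

Q = 120275089/176804300 in ≈ 0.680 in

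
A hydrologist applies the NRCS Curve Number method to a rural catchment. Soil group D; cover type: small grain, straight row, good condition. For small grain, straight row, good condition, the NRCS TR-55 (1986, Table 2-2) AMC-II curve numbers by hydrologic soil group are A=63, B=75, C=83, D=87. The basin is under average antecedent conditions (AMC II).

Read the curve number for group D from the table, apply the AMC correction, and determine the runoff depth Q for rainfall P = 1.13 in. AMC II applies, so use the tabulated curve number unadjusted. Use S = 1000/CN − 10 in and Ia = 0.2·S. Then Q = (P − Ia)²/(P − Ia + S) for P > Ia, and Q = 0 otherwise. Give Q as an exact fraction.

NRCS table: small grain, straight row, good condition, soil group D → CN(II) = 87
CN(II) = 87; AMC II needs no correction.
Retention S: 1000/CN − 10 with CN=87.000 → S = 130/87 ≈ 1.494 in
Initial abstraction Ia = S/5 = (130/87)/5 = 26/87 ≈ 0.299 in
Excess rainfall: 1.130 − 0.299 = 0.831 in; P > Ia so Q > 0
Q: (7231/8700)² ÷ (20231/8700) = 52287361/176009700 in (≈ 0.297 in)

Q = 52287361/176009700 in ≈ 0.297 in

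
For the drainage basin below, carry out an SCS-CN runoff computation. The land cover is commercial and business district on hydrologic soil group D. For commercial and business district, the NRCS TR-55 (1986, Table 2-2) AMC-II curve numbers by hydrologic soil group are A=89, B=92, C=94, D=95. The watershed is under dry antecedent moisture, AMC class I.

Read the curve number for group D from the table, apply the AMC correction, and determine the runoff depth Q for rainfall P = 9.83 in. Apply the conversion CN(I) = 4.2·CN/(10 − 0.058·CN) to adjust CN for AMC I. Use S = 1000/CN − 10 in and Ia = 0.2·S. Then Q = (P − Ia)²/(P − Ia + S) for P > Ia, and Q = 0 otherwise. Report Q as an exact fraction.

Q = 146089835089/17245458300 in ≈ 8.471 in

NRCS table: commercial and business district, soil group D → CN(II) = 95
Adjust CN=95 to AMC I: 4.2·95/(10 − 0.058·95) → 399 ÷ (449/100) = 39900/449 ≈ 88.864
Retention S: 1000/CN − 10 with CN=88.864 → S = 500/399 ≈ 1.253 in
Ia = 0.2·(500/399) = 100/399 in ≈ 0.251 in
Since P=9.830 > Ia=0.251: effective rainfall P−Ia = 382217/39900 in
Q: (382217/39900)² ÷ (432217/39900) = 146089835089/17245458300 in (≈ 8.471 in)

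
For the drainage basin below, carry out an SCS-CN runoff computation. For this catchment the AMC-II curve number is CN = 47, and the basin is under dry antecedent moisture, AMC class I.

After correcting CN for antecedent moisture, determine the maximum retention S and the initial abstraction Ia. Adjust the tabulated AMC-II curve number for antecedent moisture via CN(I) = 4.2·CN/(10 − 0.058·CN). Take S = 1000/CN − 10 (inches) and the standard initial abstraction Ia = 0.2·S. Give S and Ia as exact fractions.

S = 26500/987 in ≈ 26.849 in; Ia = 5300/987 in ≈ 5.370 in

Dry (AMC I): CN(I) = 4.2·47/(10 − 0.058·47) = (987/5)/(3637/500) = 98700/3637 ≈ 27.138
Max retention: S = 1000/(98700/3637) − 10 = 26500/987 in (≈ 26.849 in)
Ia = 0.2·(26500/987) = 5300/987 in ≈ 5.370 in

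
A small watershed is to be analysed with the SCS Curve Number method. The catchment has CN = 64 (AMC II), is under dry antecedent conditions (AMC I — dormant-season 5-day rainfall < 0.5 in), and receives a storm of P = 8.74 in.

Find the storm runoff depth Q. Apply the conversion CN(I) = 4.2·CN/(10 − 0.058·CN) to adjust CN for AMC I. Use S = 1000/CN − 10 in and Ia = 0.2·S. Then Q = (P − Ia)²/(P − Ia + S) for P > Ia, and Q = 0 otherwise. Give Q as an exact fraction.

Q = 18003049/9532600 in ≈ 1.889 in

Dry (AMC I): CN(I) = 4.2·64/(10 − 0.058·64) = (1344/5)/(786/125) = 5600/131 ≈ 42.748
S = 1000/(5600/131) − 10 = 375/28 in ≈ 13.393 in
Ia = 0.2S: 0.2·13.393 = 2.679 in (exactly 75/28)
Excess rainfall: 8.740 − 2.679 = 6.061 in; P > Ia so Q > 0
Runoff Q = (P−Ia)²/(P−Ia+S) = (6.061)²/(6.061+13.393) = 18003049/9532600 ≈ 1.889 in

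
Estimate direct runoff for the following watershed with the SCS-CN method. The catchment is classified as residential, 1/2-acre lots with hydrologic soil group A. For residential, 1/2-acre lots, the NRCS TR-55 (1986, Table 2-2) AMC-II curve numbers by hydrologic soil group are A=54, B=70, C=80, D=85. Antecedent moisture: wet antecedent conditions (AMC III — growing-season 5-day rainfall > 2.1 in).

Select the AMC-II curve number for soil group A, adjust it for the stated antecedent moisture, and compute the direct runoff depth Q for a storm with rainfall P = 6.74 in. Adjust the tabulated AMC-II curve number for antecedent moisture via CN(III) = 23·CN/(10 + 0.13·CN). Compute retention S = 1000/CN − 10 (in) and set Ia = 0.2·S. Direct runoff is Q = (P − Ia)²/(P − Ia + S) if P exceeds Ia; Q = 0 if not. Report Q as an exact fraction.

NRCS table: residential, 1/2-acre lots, soil group A → CN(II) = 54
Wet (AMC III): CN(III) = 23·54/(10 + 0.13·54) = 1242/(851/50) = 2700/37 ≈ 72.973
S = 1000/(2700/37) − 10 = 100/27 in ≈ 3.704 in
Ia = 0.2·(100/27) = 20/27 in ≈ 0.741 in
P − Ia = 6.740 − 0.741 = 8099/1350 ≈ 5.999 in (> 0, runoff occurs)
Q: (8099/1350)² ÷ (13099/1350) = 65593801/17683650 in (≈ 3.709 in)

Q = 65593801/17683650 in ≈ 3.709 in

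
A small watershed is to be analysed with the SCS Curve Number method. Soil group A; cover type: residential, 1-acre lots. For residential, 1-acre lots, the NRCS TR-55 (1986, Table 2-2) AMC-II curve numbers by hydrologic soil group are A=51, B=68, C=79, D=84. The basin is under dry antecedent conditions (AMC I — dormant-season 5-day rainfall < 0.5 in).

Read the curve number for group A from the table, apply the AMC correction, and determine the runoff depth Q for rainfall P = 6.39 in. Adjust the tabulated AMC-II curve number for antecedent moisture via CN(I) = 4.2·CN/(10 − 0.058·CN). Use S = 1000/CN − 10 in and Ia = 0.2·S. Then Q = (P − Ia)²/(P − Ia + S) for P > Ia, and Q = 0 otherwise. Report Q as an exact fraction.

NRCS table: residential, 1-acre lots, soil group A → CN(II) = 51
CN(I) from CN(II)=51: (4.2·51)/(10 − 0.058·51) = 15300/503 ≈ 30.417
Retention S: 1000/CN − 10 with CN=30.417 → S = 3500/153 ≈ 22.876 in
Ia = 0.2S: 0.2·22.876 = 4.575 in (exactly 700/153)
Excess rainfall: 6.390 − 4.575 = 1.815 in; P > Ia so Q > 0
Q = (27767/15300)²/((27767/15300) + 3500/153) = (771006289/234090000)/(377767/15300) = 771006289/5779835100 in ≈ 0.133 in

Q = 771006289/5779835100 in ≈ 0.133 in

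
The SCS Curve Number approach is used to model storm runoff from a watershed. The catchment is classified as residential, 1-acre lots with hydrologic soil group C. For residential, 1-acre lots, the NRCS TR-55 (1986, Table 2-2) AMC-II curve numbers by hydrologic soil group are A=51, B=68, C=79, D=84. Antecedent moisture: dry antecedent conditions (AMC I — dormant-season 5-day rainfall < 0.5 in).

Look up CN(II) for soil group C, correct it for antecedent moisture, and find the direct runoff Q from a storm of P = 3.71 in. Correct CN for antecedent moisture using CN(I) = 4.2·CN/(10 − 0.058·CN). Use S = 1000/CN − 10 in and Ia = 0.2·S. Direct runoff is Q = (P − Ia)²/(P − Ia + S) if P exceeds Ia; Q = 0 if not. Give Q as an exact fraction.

NRCS table: residential, 1-acre lots, soil group C → CN(II) = 79
CN(I) from CN(II)=79: (4.2·79)/(10 − 0.058·79) = 7900/129 ≈ 61.240
Retention S: 1000/CN − 10 with CN=61.240 → S = 500/79 ≈ 6.329 in
Ia = 0.2·(500/79) = 100/79 in ≈ 1.266 in
P − Ia = 3.710 − 1.266 = 19309/7900 ≈ 2.444 in (> 0, runoff occurs)
Q = (19309/7900)²/((19309/7900) + 500/79) = (372837481/62410000)/(69309/7900) = 372837481/547541100 in ≈ 0.681 in

Q = 372837481/547541100 in ≈ 0.681 in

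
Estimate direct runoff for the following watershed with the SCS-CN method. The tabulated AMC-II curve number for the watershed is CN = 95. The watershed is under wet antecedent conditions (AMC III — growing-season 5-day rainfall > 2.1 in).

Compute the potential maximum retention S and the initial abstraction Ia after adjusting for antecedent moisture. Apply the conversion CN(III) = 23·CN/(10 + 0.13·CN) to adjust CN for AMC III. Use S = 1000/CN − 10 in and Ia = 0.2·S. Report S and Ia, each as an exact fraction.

S = 100/437 in ≈ 0.229 in; Ia = 20/437 in ≈ 0.046 in

CN(III) from CN(II)=95: (23·95)/(10 + 0.13·95) = 43700/447 ≈ 97.763
Max retention: S = 1000/(43700/447) − 10 = 100/437 in (≈ 0.229 in)
Initial abstraction Ia = S/5 = (100/437)/5 = 20/437 ≈ 0.046 in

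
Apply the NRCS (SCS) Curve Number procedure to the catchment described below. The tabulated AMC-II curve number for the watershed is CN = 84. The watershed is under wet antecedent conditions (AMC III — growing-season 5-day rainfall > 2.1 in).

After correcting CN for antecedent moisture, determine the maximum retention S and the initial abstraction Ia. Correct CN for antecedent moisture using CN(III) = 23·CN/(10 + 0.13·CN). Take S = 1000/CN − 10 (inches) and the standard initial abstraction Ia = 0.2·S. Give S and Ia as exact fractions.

S = 400/483 in ≈ 0.828 in; Ia = 80/483 in ≈ 0.166 in

Adjust CN=84 to AMC III: 23·84/(10 + 0.13·84) → 1932 ÷ (523/25) = 48300/523 ≈ 92.352
S = 1000/(48300/523) − 10 = 400/483 in ≈ 0.828 in
Ia = 0.2S: 0.2·0.828 = 0.166 in (exactly 80/483)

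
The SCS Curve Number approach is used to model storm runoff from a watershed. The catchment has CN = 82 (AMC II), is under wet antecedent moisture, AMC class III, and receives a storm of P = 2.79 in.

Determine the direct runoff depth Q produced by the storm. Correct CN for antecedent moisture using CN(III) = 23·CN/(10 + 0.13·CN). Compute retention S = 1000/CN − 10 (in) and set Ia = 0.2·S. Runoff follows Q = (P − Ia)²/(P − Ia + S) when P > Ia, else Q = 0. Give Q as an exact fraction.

Q = 741636289/390119100 in ≈ 1.901 in

Wet (AMC III): CN(III) = 23·82/(10 + 0.13·82) = 1886/(1033/50) = 94300/1033 ≈ 91.288
S = 1000/(94300/1033) − 10 = 900/943 in ≈ 0.954 in
Ia = 0.2S: 0.2·0.954 = 0.191 in (exactly 180/943)
Excess rainfall: 2.790 − 0.191 = 2.599 in; P > Ia so Q > 0
Q: (245097/94300)² ÷ (335097/94300) = 741636289/390119100 in (≈ 1.901 in)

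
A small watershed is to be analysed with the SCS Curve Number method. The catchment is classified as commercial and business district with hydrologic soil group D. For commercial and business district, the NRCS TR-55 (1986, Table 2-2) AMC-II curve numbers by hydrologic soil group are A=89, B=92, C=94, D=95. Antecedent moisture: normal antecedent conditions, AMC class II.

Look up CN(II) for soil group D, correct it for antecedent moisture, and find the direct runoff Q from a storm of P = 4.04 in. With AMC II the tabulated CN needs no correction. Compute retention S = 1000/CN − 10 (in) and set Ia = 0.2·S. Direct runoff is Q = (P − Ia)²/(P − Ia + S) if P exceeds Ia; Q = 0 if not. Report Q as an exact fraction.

Q = 3493161/1006525 in ≈ 3.471 in

NRCS table: commercial and business district, soil group D → CN(II) = 95
AMC II — tabulated CN = 95 applies directly.
Max retention: S = 1000/95 − 10 = 10/19 in (≈ 0.526 in)
Initial abstraction Ia = S/5 = (10/19)/5 = 2/19 ≈ 0.105 in
P − Ia = 4.040 − 0.105 = 1869/475 ≈ 3.935 in (> 0, runoff occurs)
Q = (1869/475)²/((1869/475) + 10/19) = (3493161/225625)/(2119/475) = 3493161/1006525 in ≈ 3.471 in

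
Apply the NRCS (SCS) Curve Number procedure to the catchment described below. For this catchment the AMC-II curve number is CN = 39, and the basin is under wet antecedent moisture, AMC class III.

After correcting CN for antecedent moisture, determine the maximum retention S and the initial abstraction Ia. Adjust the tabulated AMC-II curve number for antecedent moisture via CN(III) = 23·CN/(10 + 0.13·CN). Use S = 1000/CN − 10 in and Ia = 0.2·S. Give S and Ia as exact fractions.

CN(III) from CN(II)=39: (23·39)/(10 + 0.13·39) = 89700/1507 ≈ 59.522
Retention S: 1000/CN − 10 with CN=59.522 → S = 6100/897 ≈ 6.800 in
Ia = 0.2·(6100/897) = 1220/897 in ≈ 1.360 in

S = 6100/897 in ≈ 6.800 in; Ia = 1220/897 in ≈ 1.360 in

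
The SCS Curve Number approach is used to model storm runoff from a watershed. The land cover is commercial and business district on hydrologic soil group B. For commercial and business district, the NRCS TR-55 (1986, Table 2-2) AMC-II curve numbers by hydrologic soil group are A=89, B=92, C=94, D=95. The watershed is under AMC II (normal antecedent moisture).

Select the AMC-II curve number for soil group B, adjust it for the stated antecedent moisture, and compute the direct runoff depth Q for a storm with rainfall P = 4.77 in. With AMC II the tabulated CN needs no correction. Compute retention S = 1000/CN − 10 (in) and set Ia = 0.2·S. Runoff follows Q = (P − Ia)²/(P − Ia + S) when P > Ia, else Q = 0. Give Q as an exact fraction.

Q = 111746041/28913300 in ≈ 3.865 in

NRCS table: commercial and business district, soil group B → CN(II) = 92
Average conditions: CN = 92 (no AMC adjustment).
Retention S: 1000/CN − 10 with CN=92.000 → S = 20/23 ≈ 0.870 in
Ia = 0.2·(20/23) = 4/23 in ≈ 0.174 in
Since P=4.770 > Ia=0.174: effective rainfall P−Ia = 10571/2300 in
Runoff Q = (P−Ia)²/(P−Ia+S) = (4.596)²/(4.596+0.870) = 111746041/28913300 ≈ 3.865 in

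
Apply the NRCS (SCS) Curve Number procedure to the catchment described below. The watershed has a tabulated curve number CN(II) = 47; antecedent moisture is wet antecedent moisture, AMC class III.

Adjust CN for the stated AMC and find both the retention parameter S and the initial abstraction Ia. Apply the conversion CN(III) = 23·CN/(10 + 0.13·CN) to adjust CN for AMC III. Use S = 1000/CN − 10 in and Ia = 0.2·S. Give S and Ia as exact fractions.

CN(III) from CN(II)=47: (23·47)/(10 + 0.13·47) = 108100/1611 ≈ 67.101
Max retention: S = 1000/(108100/1611) − 10 = 5300/1081 in (≈ 4.903 in)
Ia = 0.2·(5300/1081) = 1060/1081 in ≈ 0.981 in

S = 5300/1081 in ≈ 4.903 in; Ia = 1060/1081 in ≈ 0.981 in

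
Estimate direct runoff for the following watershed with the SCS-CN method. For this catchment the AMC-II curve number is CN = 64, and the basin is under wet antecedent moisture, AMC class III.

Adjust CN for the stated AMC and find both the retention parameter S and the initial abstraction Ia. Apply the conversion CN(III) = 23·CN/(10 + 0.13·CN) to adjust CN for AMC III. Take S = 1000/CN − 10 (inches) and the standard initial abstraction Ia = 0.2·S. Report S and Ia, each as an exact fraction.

CN(III) from CN(II)=64: (23·64)/(10 + 0.13·64) = 18400/229 ≈ 80.349
S = 1000/(18400/229) − 10 = 225/92 in ≈ 2.446 in
Initial abstraction Ia = S/5 = (225/92)/5 = 45/92 ≈ 0.489 in

S = 225/92 in ≈ 2.446 in; Ia = 45/92 in ≈ 0.489 in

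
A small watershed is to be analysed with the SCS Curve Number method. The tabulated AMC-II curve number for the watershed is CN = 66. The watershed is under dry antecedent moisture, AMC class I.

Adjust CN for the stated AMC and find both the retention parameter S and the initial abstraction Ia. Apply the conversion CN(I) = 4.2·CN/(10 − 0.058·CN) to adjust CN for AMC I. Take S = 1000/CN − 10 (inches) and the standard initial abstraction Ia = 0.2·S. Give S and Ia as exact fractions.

S = 8500/693 in ≈ 12.266 in; Ia = 1700/693 in ≈ 2.453 in

CN(I) from CN(II)=66: (4.2·66)/(10 − 0.058·66) = 69300/1543 ≈ 44.913
S = 1000/(69300/1543) − 10 = 8500/693 in ≈ 12.266 in
Ia = 0.2·(8500/693) = 1700/693 in ≈ 2.453 in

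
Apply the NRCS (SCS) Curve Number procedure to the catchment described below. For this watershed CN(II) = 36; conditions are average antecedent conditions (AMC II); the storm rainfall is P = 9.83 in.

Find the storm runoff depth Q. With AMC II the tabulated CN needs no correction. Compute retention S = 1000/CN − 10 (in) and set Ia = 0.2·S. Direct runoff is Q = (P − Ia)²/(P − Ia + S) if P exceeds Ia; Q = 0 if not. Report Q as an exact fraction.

CN(II) = 36; AMC II needs no correction.
Max retention: S = 1000/36 − 10 = 160/9 in (≈ 17.778 in)
Initial abstraction Ia = S/5 = (160/9)/5 = 32/9 ≈ 3.556 in
Since P=9.830 > Ia=3.556: effective rainfall P−Ia = 5647/900 in
Q: (5647/900)² ÷ (21647/900) = 31888609/19482300 in (≈ 1.637 in)

Q = 31888609/19482300 in ≈ 1.637 in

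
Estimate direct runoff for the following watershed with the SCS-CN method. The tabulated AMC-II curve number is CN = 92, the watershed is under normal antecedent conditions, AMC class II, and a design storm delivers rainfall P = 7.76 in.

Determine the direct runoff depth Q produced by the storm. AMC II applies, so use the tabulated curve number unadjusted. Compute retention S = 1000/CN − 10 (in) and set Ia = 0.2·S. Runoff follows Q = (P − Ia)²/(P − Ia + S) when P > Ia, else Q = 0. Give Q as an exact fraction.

AMC II — tabulated CN = 92 applies directly.
Retention S: 1000/CN − 10 with CN=92.000 → S = 20/23 ≈ 0.870 in
Ia = 0.2S: 0.2·0.870 = 0.174 in (exactly 4/23)
Since P=7.760 > Ia=0.174: effective rainfall P−Ia = 4362/575 in
Q: (4362/575)² ÷ (4862/575) = 9513522/1397825 in (≈ 6.806 in)

Q = 9513522/1397825 in ≈ 6.806 in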